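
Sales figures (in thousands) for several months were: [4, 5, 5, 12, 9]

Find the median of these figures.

5

Step 1: Sort the data in ascending order: [4, 5, 5, 9, 12]
Step 2: The number of values is n = 5.
Step 3: Since n is odd, the median is the middle value at position 3: 5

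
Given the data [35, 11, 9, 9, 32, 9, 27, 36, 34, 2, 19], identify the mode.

9

Step 1: Count the frequency of each value:
  2: appears 1 time(s)
  9: appears 3 time(s)
  11: appears 1 time(s)
  19: appears 1 time(s)
  27: appears 1 time(s)
  32: appears 1 time(s)
  34: appears 1 time(s)
  35: appears 1 time(s)
  36: appears 1 time(s)
Step 2: The value 9 appears most frequently (3 times).
Step 3: Mode = 9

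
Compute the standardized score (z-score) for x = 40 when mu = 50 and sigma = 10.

-1

Step 1: Recall the z-score formula: z = (x - mu) / sigma
Step 2: Substitute values: z = (40 - 50) / 10
Step 3: z = -10 / 10 = -1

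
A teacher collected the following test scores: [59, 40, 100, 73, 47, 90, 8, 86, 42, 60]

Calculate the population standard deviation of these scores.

26.3448

Step 1: Compute the mean: 60.5
Step 2: Sum of squared deviations from the mean: 6940.5
Step 3: Population variance = 6940.5 / 10 = 694.05
Step 4: Standard deviation = sqrt(694.05) = 26.3448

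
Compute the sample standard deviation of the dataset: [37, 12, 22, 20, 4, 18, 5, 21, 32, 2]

11.7289

Step 1: Compute the mean: 17.3
Step 2: Sum of squared deviations from the mean: 1238.1
Step 3: Sample variance = 1238.1 / 9 = 137.5667
Step 4: Standard deviation = sqrt(137.5667) = 11.7289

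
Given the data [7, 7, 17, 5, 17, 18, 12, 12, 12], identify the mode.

12

Step 1: Count the frequency of each value:
  5: appears 1 time(s)
  7: appears 2 time(s)
  12: appears 3 time(s)
  17: appears 2 time(s)
  18: appears 1 time(s)
Step 2: The value 12 appears most frequently (3 times).
Step 3: Mode = 12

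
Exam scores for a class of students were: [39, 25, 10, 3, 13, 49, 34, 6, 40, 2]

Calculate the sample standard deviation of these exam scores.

17.4385

Step 1: Compute the mean: 22.1
Step 2: Sum of squared deviations from the mean: 2736.9
Step 3: Sample variance = 2736.9 / 9 = 304.1
Step 4: Standard deviation = sqrt(304.1) = 17.4385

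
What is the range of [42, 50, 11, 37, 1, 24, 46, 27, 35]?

49

Step 1: Identify the maximum value: max = 50
Step 2: Identify the minimum value: min = 1
Step 3: Range = max - min = 50 - 1 = 49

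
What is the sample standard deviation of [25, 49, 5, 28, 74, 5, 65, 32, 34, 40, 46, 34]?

20.6682

Step 1: Compute the mean: 36.4167
Step 2: Sum of squared deviations from the mean: 4698.9167
Step 3: Sample variance = 4698.9167 / 11 = 427.1742
Step 4: Standard deviation = sqrt(427.1742) = 20.6682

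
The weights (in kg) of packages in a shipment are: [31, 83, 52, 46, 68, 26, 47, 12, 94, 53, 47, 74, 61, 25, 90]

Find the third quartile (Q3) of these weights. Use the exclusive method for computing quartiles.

74

Step 1: Sort the data: [12, 25, 26, 31, 46, 47, 47, 52, 53, 61, 68, 74, 83, 90, 94]
Step 2: n = 15
Step 3: Using the exclusive quartile method:
  Q1 = 31
  Q2 (median) = 52
  Q3 = 74
  IQR = Q3 - Q1 = 74 - 31 = 43
Step 4: Q3 = 74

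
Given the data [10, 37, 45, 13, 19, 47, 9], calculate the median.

19

Step 1: Sort the data in ascending order: [9, 10, 13, 19, 37, 45, 47]
Step 2: The number of values is n = 7.
Step 3: Since n is odd, the median is the middle value at position 4: 19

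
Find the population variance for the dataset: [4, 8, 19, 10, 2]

35.04

Step 1: Compute the mean: (4 + 8 + 19 + 10 + 2) / 5 = 8.6
Step 2: Compute squared deviations from the mean:
  (4 - 8.6)^2 = 21.16
  (8 - 8.6)^2 = 0.36
  (19 - 8.6)^2 = 108.16
  (10 - 8.6)^2 = 1.96
  (2 - 8.6)^2 = 43.56
Step 3: Sum of squared deviations = 175.2
Step 4: Population variance = 175.2 / 5 = 35.04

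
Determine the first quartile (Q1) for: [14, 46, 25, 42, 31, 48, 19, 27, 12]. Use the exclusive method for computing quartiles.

16.5

Step 1: Sort the data: [12, 14, 19, 25, 27, 31, 42, 46, 48]
Step 2: n = 9
Step 3: Using the exclusive quartile method:
  Q1 = 16.5
  Q2 (median) = 27
  Q3 = 44
  IQR = Q3 - Q1 = 44 - 16.5 = 27.5
Step 4: Q1 = 16.5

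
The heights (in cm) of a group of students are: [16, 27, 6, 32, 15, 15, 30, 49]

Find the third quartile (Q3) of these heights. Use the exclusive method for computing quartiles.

31.5

Step 1: Sort the data: [6, 15, 15, 16, 27, 30, 32, 49]
Step 2: n = 8
Step 3: Using the exclusive quartile method:
  Q1 = 15
  Q2 (median) = 21.5
  Q3 = 31.5
  IQR = Q3 - Q1 = 31.5 - 15 = 16.5
Step 4: Q3 = 31.5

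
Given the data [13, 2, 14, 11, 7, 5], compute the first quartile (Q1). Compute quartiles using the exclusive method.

4.25

Step 1: Sort the data: [2, 5, 7, 11, 13, 14]
Step 2: n = 6
Step 3: Using the exclusive quartile method:
  Q1 = 4.25
  Q2 (median) = 9
  Q3 = 13.25
  IQR = Q3 - Q1 = 13.25 - 4.25 = 9
Step 4: Q1 = 4.25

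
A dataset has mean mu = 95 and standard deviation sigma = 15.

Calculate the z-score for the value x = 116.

1.4

Step 1: Recall the z-score formula: z = (x - mu) / sigma
Step 2: Substitute values: z = (116 - 95) / 15
Step 3: z = 21 / 15 = 1.4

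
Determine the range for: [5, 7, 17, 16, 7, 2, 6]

15

Step 1: Identify the maximum value: max = 17
Step 2: Identify the minimum value: min = 2
Step 3: Range = max - min = 17 - 2 = 15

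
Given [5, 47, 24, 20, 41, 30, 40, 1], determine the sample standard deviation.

16.8353

Step 1: Compute the mean: 26
Step 2: Sum of squared deviations from the mean: 1984
Step 3: Sample variance = 1984 / 7 = 283.4286
Step 4: Standard deviation = sqrt(283.4286) = 16.8353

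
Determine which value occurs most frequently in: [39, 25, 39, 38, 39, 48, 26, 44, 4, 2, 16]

39

Step 1: Count the frequency of each value:
  2: appears 1 time(s)
  4: appears 1 time(s)
  16: appears 1 time(s)
  25: appears 1 time(s)
  26: appears 1 time(s)
  38: appears 1 time(s)
  39: appears 3 time(s)
  44: appears 1 time(s)
  48: appears 1 time(s)
Step 2: The value 39 appears most frequently (3 times).
Step 3: Mode = 39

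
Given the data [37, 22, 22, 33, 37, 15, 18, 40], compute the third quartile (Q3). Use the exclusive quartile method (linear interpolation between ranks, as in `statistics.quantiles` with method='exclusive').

37

Step 1: Sort the data: [15, 18, 22, 22, 33, 37, 37, 40]
Step 2: n = 8
Step 3: Using the exclusive quartile method:
  Q1 = 19
  Q2 (median) = 27.5
  Q3 = 37
  IQR = Q3 - Q1 = 37 - 19 = 18
Step 4: Q3 = 37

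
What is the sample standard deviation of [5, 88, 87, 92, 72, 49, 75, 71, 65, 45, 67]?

24.8735

Step 1: Compute the mean: 65.0909
Step 2: Sum of squared deviations from the mean: 6186.9091
Step 3: Sample variance = 6186.9091 / 10 = 618.6909
Step 4: Standard deviation = sqrt(618.6909) = 24.8735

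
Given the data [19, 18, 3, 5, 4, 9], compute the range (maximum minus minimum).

16

Step 1: Identify the maximum value: max = 19
Step 2: Identify the minimum value: min = 3
Step 3: Range = max - min = 19 - 3 = 16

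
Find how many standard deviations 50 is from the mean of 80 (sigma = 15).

-2

Step 1: Recall the z-score formula: z = (x - mu) / sigma
Step 2: Substitute values: z = (50 - 80) / 15
Step 3: z = -30 / 15 = -2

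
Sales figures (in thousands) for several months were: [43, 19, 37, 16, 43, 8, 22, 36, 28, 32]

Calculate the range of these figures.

35

Step 1: Identify the maximum value: max = 43
Step 2: Identify the minimum value: min = 8
Step 3: Range = max - min = 43 - 8 = 35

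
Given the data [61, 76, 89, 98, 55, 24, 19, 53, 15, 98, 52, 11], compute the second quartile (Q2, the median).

54

Step 1: Sort the data: [11, 15, 19, 24, 52, 53, 55, 61, 76, 89, 98, 98]
Step 2: n = 12
Step 3: Q2 is the median. Since n is even, it is the average of the values at positions 6 and 7:
  Q2 = (53 + 55) / 2 = 54
Step 4: Q2 = 54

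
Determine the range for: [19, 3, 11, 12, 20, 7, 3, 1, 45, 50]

49

Step 1: Identify the maximum value: max = 50
Step 2: Identify the minimum value: min = 1
Step 3: Range = max - min = 50 - 1 = 49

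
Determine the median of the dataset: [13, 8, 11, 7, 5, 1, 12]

8

Step 1: Sort the data in ascending order: [1, 5, 7, 8, 11, 12, 13]
Step 2: The number of values is n = 7.
Step 3: Since n is odd, the median is the middle value at position 4: 8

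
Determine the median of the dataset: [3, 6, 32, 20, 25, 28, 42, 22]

23.5

Step 1: Sort the data in ascending order: [3, 6, 20, 22, 25, 28, 32, 42]
Step 2: The number of values is n = 8.
Step 3: Since n is even, the median is the average of positions 4 and 5:
  Median = (22 + 25) / 2 = 23.5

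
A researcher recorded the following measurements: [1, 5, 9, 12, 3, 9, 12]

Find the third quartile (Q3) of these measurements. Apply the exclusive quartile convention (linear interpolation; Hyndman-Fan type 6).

12

Step 1: Sort the data: [1, 3, 5, 9, 9, 12, 12]
Step 2: n = 7
Step 3: Using the exclusive quartile method:
  Q1 = 3
  Q2 (median) = 9
  Q3 = 12
  IQR = Q3 - Q1 = 12 - 3 = 9
Step 4: Q3 = 12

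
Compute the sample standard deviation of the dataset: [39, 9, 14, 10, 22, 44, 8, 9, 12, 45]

15.4114

Step 1: Compute the mean: 21.2
Step 2: Sum of squared deviations from the mean: 2137.6
Step 3: Sample variance = 2137.6 / 9 = 237.5111
Step 4: Standard deviation = sqrt(237.5111) = 15.4114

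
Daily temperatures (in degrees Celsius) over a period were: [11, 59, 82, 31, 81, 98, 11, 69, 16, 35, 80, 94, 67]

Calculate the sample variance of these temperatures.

1008.1026

Step 1: Compute the mean: (11 + 59 + 82 + 31 + 81 + 98 + 11 + 69 + 16 + 35 + 80 + 94 + 67) / 13 = 56.4615
Step 2: Compute squared deviations from the mean:
  (11 - 56.4615)^2 = 2066.7515
  (59 - 56.4615)^2 = 6.4438
  (82 - 56.4615)^2 = 652.213
  (31 - 56.4615)^2 = 648.2899
  (81 - 56.4615)^2 = 602.1361
  (98 - 56.4615)^2 = 1725.4438
  (11 - 56.4615)^2 = 2066.7515
  (69 - 56.4615)^2 = 157.213
  (16 - 56.4615)^2 = 1637.1361
  (35 - 56.4615)^2 = 460.5976
  (80 - 56.4615)^2 = 554.0592
  (94 - 56.4615)^2 = 1409.1361
  (67 - 56.4615)^2 = 111.0592
Step 3: Sum of squared deviations = 12097.2308
Step 4: Sample variance = 12097.2308 / 12 = 1008.1026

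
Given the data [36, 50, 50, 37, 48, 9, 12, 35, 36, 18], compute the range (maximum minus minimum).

41

Step 1: Identify the maximum value: max = 50
Step 2: Identify the minimum value: min = 9
Step 3: Range = max - min = 50 - 9 = 41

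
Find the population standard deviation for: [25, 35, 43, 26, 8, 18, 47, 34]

12.0727

Step 1: Compute the mean: 29.5
Step 2: Sum of squared deviations from the mean: 1166
Step 3: Population variance = 1166 / 8 = 145.75
Step 4: Standard deviation = sqrt(145.75) = 12.0727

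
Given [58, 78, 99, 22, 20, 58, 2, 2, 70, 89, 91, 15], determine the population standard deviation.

34.6779

Step 1: Compute the mean: 50.3333
Step 2: Sum of squared deviations from the mean: 14430.6667
Step 3: Population variance = 14430.6667 / 12 = 1202.5556
Step 4: Standard deviation = sqrt(1202.5556) = 34.6779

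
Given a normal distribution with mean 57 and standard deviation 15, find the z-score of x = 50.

-0.4667

Step 1: Recall the z-score formula: z = (x - mu) / sigma
Step 2: Substitute values: z = (50 - 57) / 15
Step 3: z = -7 / 15 = -0.4667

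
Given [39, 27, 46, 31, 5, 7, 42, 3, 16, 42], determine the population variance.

253.76

Step 1: Compute the mean: (39 + 27 + 46 + 31 + 5 + 7 + 42 + 3 + 16 + 42) / 10 = 25.8
Step 2: Compute squared deviations from the mean:
  (39 - 25.8)^2 = 174.24
  (27 - 25.8)^2 = 1.44
  (46 - 25.8)^2 = 408.04
  (31 - 25.8)^2 = 27.04
  (5 - 25.8)^2 = 432.64
  (7 - 25.8)^2 = 353.44
  (42 - 25.8)^2 = 262.44
  (3 - 25.8)^2 = 519.84
  (16 - 25.8)^2 = 96.04
  (42 - 25.8)^2 = 262.44
Step 3: Sum of squared deviations = 2537.6
Step 4: Population variance = 2537.6 / 10 = 253.76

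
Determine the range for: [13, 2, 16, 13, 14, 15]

14

Step 1: Identify the maximum value: max = 16
Step 2: Identify the minimum value: min = 2
Step 3: Range = max - min = 16 - 2 = 14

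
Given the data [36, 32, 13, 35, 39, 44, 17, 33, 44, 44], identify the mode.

44

Step 1: Count the frequency of each value:
  13: appears 1 time(s)
  17: appears 1 time(s)
  32: appears 1 time(s)
  33: appears 1 time(s)
  35: appears 1 time(s)
  36: appears 1 time(s)
  39: appears 1 time(s)
  44: appears 3 time(s)
Step 2: The value 44 appears most frequently (3 times).
Step 3: Mode = 44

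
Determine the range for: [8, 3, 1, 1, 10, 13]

12

Step 1: Identify the maximum value: max = 13
Step 2: Identify the minimum value: min = 1
Step 3: Range = max - min = 13 - 1 = 12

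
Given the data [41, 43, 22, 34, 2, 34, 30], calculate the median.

34

Step 1: Sort the data in ascending order: [2, 22, 30, 34, 34, 41, 43]
Step 2: The number of values is n = 7.
Step 3: Since n is odd, the median is the middle value at position 4: 34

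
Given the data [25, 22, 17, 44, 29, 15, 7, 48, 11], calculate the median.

22

Step 1: Sort the data in ascending order: [7, 11, 15, 17, 22, 25, 29, 44, 48]
Step 2: The number of values is n = 9.
Step 3: Since n is odd, the median is the middle value at position 5: 22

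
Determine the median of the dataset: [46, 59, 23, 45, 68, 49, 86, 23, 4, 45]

45.5

Step 1: Sort the data in ascending order: [4, 23, 23, 45, 45, 46, 49, 59, 68, 86]
Step 2: The number of values is n = 10.
Step 3: Since n is even, the median is the average of positions 5 and 6:
  Median = (45 + 46) / 2 = 45.5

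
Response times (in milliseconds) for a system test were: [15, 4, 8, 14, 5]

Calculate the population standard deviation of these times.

4.5343

Step 1: Compute the mean: 9.2
Step 2: Sum of squared deviations from the mean: 102.8
Step 3: Population variance = 102.8 / 5 = 20.56
Step 4: Standard deviation = sqrt(20.56) = 4.5343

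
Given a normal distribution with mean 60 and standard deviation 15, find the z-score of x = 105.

3

Step 1: Recall the z-score formula: z = (x - mu) / sigma
Step 2: Substitute values: z = (105 - 60) / 15
Step 3: z = 45 / 15 = 3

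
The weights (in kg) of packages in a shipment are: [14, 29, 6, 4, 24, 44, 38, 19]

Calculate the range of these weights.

40

Step 1: Identify the maximum value: max = 44
Step 2: Identify the minimum value: min = 4
Step 3: Range = max - min = 44 - 4 = 40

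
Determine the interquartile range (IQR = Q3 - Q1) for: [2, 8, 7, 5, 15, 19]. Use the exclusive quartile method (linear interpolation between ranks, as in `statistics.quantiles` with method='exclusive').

11.75

Step 1: Sort the data: [2, 5, 7, 8, 15, 19]
Step 2: n = 6
Step 3: Using the exclusive quartile method:
  Q1 = 4.25
  Q2 (median) = 7.5
  Q3 = 16
  IQR = Q3 - Q1 = 16 - 4.25 = 11.75
Step 4: IQR = 11.75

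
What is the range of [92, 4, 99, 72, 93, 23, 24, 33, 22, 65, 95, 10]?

95

Step 1: Identify the maximum value: max = 99
Step 2: Identify the minimum value: min = 4
Step 3: Range = max - min = 99 - 4 = 95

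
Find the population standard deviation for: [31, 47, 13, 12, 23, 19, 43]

12.9442

Step 1: Compute the mean: 26.8571
Step 2: Sum of squared deviations from the mean: 1172.8571
Step 3: Population variance = 1172.8571 / 7 = 167.551
Step 4: Standard deviation = sqrt(167.551) = 12.9442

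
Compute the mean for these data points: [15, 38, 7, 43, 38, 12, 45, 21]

27.375

Step 1: Sum all values: 15 + 38 + 7 + 43 + 38 + 12 + 45 + 21 = 219
Step 2: Count the number of values: n = 8
Step 3: Mean = sum / n = 219 / 8 = 27.375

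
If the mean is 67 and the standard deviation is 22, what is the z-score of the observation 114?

2.1364

Step 1: Recall the z-score formula: z = (x - mu) / sigma
Step 2: Substitute values: z = (114 - 67) / 22
Step 3: z = 47 / 22 = 2.1364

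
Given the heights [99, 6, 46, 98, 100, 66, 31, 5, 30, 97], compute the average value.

57.8

Step 1: Sum all values: 99 + 6 + 46 + 98 + 100 + 66 + 31 + 5 + 30 + 97 = 578
Step 2: Count the number of values: n = 10
Step 3: Mean = sum / n = 578 / 10 = 57.8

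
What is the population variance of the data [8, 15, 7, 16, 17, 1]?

33.5556

Step 1: Compute the mean: (8 + 15 + 7 + 16 + 17 + 1) / 6 = 10.6667
Step 2: Compute squared deviations from the mean:
  (8 - 10.6667)^2 = 7.1111
  (15 - 10.6667)^2 = 18.7778
  (7 - 10.6667)^2 = 13.4444
  (16 - 10.6667)^2 = 28.4444
  (17 - 10.6667)^2 = 40.1111
  (1 - 10.6667)^2 = 93.4444
Step 3: Sum of squared deviations = 201.3333
Step 4: Population variance = 201.3333 / 6 = 33.5556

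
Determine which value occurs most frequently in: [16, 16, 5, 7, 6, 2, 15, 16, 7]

16

Step 1: Count the frequency of each value:
  2: appears 1 time(s)
  5: appears 1 time(s)
  6: appears 1 time(s)
  7: appears 2 time(s)
  15: appears 1 time(s)
  16: appears 3 time(s)
Step 2: The value 16 appears most frequently (3 times).
Step 3: Mode = 16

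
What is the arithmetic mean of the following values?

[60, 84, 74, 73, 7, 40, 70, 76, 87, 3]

57.4

Step 1: Sum all values: 60 + 84 + 74 + 73 + 7 + 40 + 70 + 76 + 87 + 3 = 574
Step 2: Count the number of values: n = 10
Step 3: Mean = sum / n = 574 / 10 = 57.4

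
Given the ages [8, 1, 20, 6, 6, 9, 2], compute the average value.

7.4286

Step 1: Sum all values: 8 + 1 + 20 + 6 + 6 + 9 + 2 = 52
Step 2: Count the number of values: n = 7
Step 3: Mean = sum / n = 52 / 7 = 7.4286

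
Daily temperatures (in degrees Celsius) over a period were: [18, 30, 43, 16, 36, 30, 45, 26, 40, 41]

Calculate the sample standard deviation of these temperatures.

10.2442

Step 1: Compute the mean: 32.5
Step 2: Sum of squared deviations from the mean: 944.5
Step 3: Sample variance = 944.5 / 9 = 104.9444
Step 4: Standard deviation = sqrt(104.9444) = 10.2442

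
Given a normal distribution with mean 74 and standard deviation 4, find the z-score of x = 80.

1.5

Step 1: Recall the z-score formula: z = (x - mu) / sigma
Step 2: Substitute values: z = (80 - 74) / 4
Step 3: z = 6 / 4 = 1.5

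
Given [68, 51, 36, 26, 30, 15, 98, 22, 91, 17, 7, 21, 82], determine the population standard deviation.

30.0321

Step 1: Compute the mean: 43.3846
Step 2: Sum of squared deviations from the mean: 11725.0769
Step 3: Population variance = 11725.0769 / 13 = 901.929
Step 4: Standard deviation = sqrt(901.929) = 30.0321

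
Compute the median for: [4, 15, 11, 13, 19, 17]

14

Step 1: Sort the data in ascending order: [4, 11, 13, 15, 17, 19]
Step 2: The number of values is n = 6.
Step 3: Since n is even, the median is the average of positions 3 and 4:
  Median = (13 + 15) / 2 = 14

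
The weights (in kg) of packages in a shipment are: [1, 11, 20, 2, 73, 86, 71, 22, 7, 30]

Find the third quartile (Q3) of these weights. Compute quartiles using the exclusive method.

71.5

Step 1: Sort the data: [1, 2, 7, 11, 20, 22, 30, 71, 73, 86]
Step 2: n = 10
Step 3: Using the exclusive quartile method:
  Q1 = 5.75
  Q2 (median) = 21
  Q3 = 71.5
  IQR = Q3 - Q1 = 71.5 - 5.75 = 65.75
Step 4: Q3 = 71.5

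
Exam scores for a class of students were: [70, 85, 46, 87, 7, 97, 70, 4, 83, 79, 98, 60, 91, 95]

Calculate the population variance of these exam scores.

881.3878

Step 1: Compute the mean: (70 + 85 + 46 + 87 + 7 + 97 + 70 + 4 + 83 + 79 + 98 + 60 + 91 + 95) / 14 = 69.4286
Step 2: Compute squared deviations from the mean:
  (70 - 69.4286)^2 = 0.3265
  (85 - 69.4286)^2 = 242.4694
  (46 - 69.4286)^2 = 548.898
  (87 - 69.4286)^2 = 308.7551
  (7 - 69.4286)^2 = 3897.3265
  (97 - 69.4286)^2 = 760.1837
  (70 - 69.4286)^2 = 0.3265
  (4 - 69.4286)^2 = 4280.898
  (83 - 69.4286)^2 = 184.1837
  (79 - 69.4286)^2 = 91.6122
  (98 - 69.4286)^2 = 816.3265
  (60 - 69.4286)^2 = 88.898
  (91 - 69.4286)^2 = 465.3265
  (95 - 69.4286)^2 = 653.898
Step 3: Sum of squared deviations = 12339.4286
Step 4: Population variance = 12339.4286 / 14 = 881.3878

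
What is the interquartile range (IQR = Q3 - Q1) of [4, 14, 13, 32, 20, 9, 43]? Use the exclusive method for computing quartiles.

23

Step 1: Sort the data: [4, 9, 13, 14, 20, 32, 43]
Step 2: n = 7
Step 3: Using the exclusive quartile method:
  Q1 = 9
  Q2 (median) = 14
  Q3 = 32
  IQR = Q3 - Q1 = 32 - 9 = 23
Step 4: IQR = 23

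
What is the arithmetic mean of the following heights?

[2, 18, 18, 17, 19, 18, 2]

13.4286

Step 1: Sum all values: 2 + 18 + 18 + 17 + 19 + 18 + 2 = 94
Step 2: Count the number of values: n = 7
Step 3: Mean = sum / n = 94 / 7 = 13.4286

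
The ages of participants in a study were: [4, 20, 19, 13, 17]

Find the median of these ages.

17

Step 1: Sort the data in ascending order: [4, 13, 17, 19, 20]
Step 2: The number of values is n = 5.
Step 3: Since n is odd, the median is the middle value at position 3: 17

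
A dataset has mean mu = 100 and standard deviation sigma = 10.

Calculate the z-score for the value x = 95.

-0.5

Step 1: Recall the z-score formula: z = (x - mu) / sigma
Step 2: Substitute values: z = (95 - 100) / 10
Step 3: z = -5 / 10 = -0.5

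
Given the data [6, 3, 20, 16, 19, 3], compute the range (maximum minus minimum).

17

Step 1: Identify the maximum value: max = 20
Step 2: Identify the minimum value: min = 3
Step 3: Range = max - min = 20 - 3 = 17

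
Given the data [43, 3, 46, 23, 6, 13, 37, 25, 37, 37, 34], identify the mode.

37

Step 1: Count the frequency of each value:
  3: appears 1 time(s)
  6: appears 1 time(s)
  13: appears 1 time(s)
  23: appears 1 time(s)
  25: appears 1 time(s)
  34: appears 1 time(s)
  37: appears 3 time(s)
  43: appears 1 time(s)
  46: appears 1 time(s)
Step 2: The value 37 appears most frequently (3 times).
Step 3: Mode = 37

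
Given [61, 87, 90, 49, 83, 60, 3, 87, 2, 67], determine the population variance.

965.89

Step 1: Compute the mean: (61 + 87 + 90 + 49 + 83 + 60 + 3 + 87 + 2 + 67) / 10 = 58.9
Step 2: Compute squared deviations from the mean:
  (61 - 58.9)^2 = 4.41
  (87 - 58.9)^2 = 789.61
  (90 - 58.9)^2 = 967.21
  (49 - 58.9)^2 = 98.01
  (83 - 58.9)^2 = 580.81
  (60 - 58.9)^2 = 1.21
  (3 - 58.9)^2 = 3124.81
  (87 - 58.9)^2 = 789.61
  (2 - 58.9)^2 = 3237.61
  (67 - 58.9)^2 = 65.61
Step 3: Sum of squared deviations = 9658.9
Step 4: Population variance = 9658.9 / 10 = 965.89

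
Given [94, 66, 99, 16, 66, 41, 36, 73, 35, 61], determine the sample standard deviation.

26.6669

Step 1: Compute the mean: 58.7
Step 2: Sum of squared deviations from the mean: 6400.1
Step 3: Sample variance = 6400.1 / 9 = 711.1222
Step 4: Standard deviation = sqrt(711.1222) = 26.6669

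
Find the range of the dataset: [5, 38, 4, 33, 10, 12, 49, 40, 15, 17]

45

Step 1: Identify the maximum value: max = 49
Step 2: Identify the minimum value: min = 4
Step 3: Range = max - min = 49 - 4 = 45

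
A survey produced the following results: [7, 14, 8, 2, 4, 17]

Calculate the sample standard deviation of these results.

5.785

Step 1: Compute the mean: 8.6667
Step 2: Sum of squared deviations from the mean: 167.3333
Step 3: Sample variance = 167.3333 / 5 = 33.4667
Step 4: Standard deviation = sqrt(33.4667) = 5.785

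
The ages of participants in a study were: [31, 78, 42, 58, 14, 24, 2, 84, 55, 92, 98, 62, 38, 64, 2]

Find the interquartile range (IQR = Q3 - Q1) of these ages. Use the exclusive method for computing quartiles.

54

Step 1: Sort the data: [2, 2, 14, 24, 31, 38, 42, 55, 58, 62, 64, 78, 84, 92, 98]
Step 2: n = 15
Step 3: Using the exclusive quartile method:
  Q1 = 24
  Q2 (median) = 55
  Q3 = 78
  IQR = Q3 - Q1 = 78 - 24 = 54
Step 4: IQR = 54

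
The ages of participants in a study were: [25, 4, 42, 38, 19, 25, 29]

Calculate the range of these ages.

38

Step 1: Identify the maximum value: max = 42
Step 2: Identify the minimum value: min = 4
Step 3: Range = max - min = 42 - 4 = 38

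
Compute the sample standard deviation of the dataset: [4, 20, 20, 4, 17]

8.3066

Step 1: Compute the mean: 13
Step 2: Sum of squared deviations from the mean: 276
Step 3: Sample variance = 276 / 4 = 69
Step 4: Standard deviation = sqrt(69) = 8.3066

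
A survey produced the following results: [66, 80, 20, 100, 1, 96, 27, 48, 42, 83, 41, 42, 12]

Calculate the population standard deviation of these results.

30.8134

Step 1: Compute the mean: 50.6154
Step 2: Sum of squared deviations from the mean: 12343.0769
Step 3: Population variance = 12343.0769 / 13 = 949.4675
Step 4: Standard deviation = sqrt(949.4675) = 30.8134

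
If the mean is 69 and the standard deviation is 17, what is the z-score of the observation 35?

-2

Step 1: Recall the z-score formula: z = (x - mu) / sigma
Step 2: Substitute values: z = (35 - 69) / 17
Step 3: z = -34 / 17 = -2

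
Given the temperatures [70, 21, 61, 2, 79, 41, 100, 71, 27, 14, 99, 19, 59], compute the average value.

51

Step 1: Sum all values: 70 + 21 + 61 + 2 + 79 + 41 + 100 + 71 + 27 + 14 + 99 + 19 + 59 = 663
Step 2: Count the number of values: n = 13
Step 3: Mean = sum / n = 663 / 13 = 51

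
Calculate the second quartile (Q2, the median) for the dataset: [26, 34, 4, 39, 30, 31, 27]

30

Step 1: Sort the data: [4, 26, 27, 30, 31, 34, 39]
Step 2: n = 7
Step 3: Q2 is the median. Since n is odd, it is the middle value at position 4: 30
Step 4: Q2 = 30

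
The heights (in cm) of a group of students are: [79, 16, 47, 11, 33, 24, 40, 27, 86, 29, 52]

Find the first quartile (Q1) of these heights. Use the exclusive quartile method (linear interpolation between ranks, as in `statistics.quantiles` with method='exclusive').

24

Step 1: Sort the data: [11, 16, 24, 27, 29, 33, 40, 47, 52, 79, 86]
Step 2: n = 11
Step 3: Using the exclusive quartile method:
  Q1 = 24
  Q2 (median) = 33
  Q3 = 52
  IQR = Q3 - Q1 = 52 - 24 = 28
Step 4: Q1 = 24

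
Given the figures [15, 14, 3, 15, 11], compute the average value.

11.6

Step 1: Sum all values: 15 + 14 + 3 + 15 + 11 = 58
Step 2: Count the number of values: n = 5
Step 3: Mean = sum / n = 58 / 5 = 11.6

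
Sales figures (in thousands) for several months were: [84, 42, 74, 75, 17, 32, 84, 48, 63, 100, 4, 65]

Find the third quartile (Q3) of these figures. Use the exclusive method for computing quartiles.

81.75

Step 1: Sort the data: [4, 17, 32, 42, 48, 63, 65, 74, 75, 84, 84, 100]
Step 2: n = 12
Step 3: Using the exclusive quartile method:
  Q1 = 34.5
  Q2 (median) = 64
  Q3 = 81.75
  IQR = Q3 - Q1 = 81.75 - 34.5 = 47.25
Step 4: Q3 = 81.75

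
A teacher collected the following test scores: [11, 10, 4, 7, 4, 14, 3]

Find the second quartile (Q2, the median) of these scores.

7

Step 1: Sort the data: [3, 4, 4, 7, 10, 11, 14]
Step 2: n = 7
Step 3: Q2 is the median. Since n is odd, it is the middle value at position 4: 7
Step 4: Q2 = 7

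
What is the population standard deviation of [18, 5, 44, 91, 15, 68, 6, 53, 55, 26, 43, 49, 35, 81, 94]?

27.9687

Step 1: Compute the mean: 45.5333
Step 2: Sum of squared deviations from the mean: 11733.7333
Step 3: Population variance = 11733.7333 / 15 = 782.2489
Step 4: Standard deviation = sqrt(782.2489) = 27.9687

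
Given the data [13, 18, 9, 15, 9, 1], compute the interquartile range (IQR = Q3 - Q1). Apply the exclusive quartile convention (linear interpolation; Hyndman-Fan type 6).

8.75

Step 1: Sort the data: [1, 9, 9, 13, 15, 18]
Step 2: n = 6
Step 3: Using the exclusive quartile method:
  Q1 = 7
  Q2 (median) = 11
  Q3 = 15.75
  IQR = Q3 - Q1 = 15.75 - 7 = 8.75
Step 4: IQR = 8.75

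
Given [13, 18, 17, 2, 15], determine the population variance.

33.2

Step 1: Compute the mean: (13 + 18 + 17 + 2 + 15) / 5 = 13
Step 2: Compute squared deviations from the mean:
  (13 - 13)^2 = 0
  (18 - 13)^2 = 25
  (17 - 13)^2 = 16
  (2 - 13)^2 = 121
  (15 - 13)^2 = 4
Step 3: Sum of squared deviations = 166
Step 4: Population variance = 166 / 5 = 33.2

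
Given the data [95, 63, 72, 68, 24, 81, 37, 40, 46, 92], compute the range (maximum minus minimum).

71

Step 1: Identify the maximum value: max = 95
Step 2: Identify the minimum value: min = 24
Step 3: Range = max - min = 95 - 24 = 71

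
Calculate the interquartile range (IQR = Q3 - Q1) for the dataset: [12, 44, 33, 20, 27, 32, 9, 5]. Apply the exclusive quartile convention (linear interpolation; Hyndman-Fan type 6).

23

Step 1: Sort the data: [5, 9, 12, 20, 27, 32, 33, 44]
Step 2: n = 8
Step 3: Using the exclusive quartile method:
  Q1 = 9.75
  Q2 (median) = 23.5
  Q3 = 32.75
  IQR = Q3 - Q1 = 32.75 - 9.75 = 23
Step 4: IQR = 23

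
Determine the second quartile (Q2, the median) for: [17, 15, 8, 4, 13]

13

Step 1: Sort the data: [4, 8, 13, 15, 17]
Step 2: n = 5
Step 3: Q2 is the median. Since n is odd, it is the middle value at position 3: 13
Step 4: Q2 = 13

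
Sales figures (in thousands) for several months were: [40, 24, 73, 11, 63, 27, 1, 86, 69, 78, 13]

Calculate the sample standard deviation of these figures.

30.5793

Step 1: Compute the mean: 44.0909
Step 2: Sum of squared deviations from the mean: 9350.9091
Step 3: Sample variance = 9350.9091 / 10 = 935.0909
Step 4: Standard deviation = sqrt(935.0909) = 30.5793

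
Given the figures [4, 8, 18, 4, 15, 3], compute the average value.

8.6667

Step 1: Sum all values: 4 + 8 + 18 + 4 + 15 + 3 = 52
Step 2: Count the number of values: n = 6
Step 3: Mean = sum / n = 52 / 6 = 8.6667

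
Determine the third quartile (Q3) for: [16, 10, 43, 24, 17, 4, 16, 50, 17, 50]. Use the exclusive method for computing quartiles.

44.75

Step 1: Sort the data: [4, 10, 16, 16, 17, 17, 24, 43, 50, 50]
Step 2: n = 10
Step 3: Using the exclusive quartile method:
  Q1 = 14.5
  Q2 (median) = 17
  Q3 = 44.75
  IQR = Q3 - Q1 = 44.75 - 14.5 = 30.25
Step 4: Q3 = 44.75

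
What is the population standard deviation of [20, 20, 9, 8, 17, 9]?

5.2731

Step 1: Compute the mean: 13.8333
Step 2: Sum of squared deviations from the mean: 166.8333
Step 3: Population variance = 166.8333 / 6 = 27.8056
Step 4: Standard deviation = sqrt(27.8056) = 5.2731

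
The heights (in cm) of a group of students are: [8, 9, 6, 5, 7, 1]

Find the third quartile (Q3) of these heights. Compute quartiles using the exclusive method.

8.25

Step 1: Sort the data: [1, 5, 6, 7, 8, 9]
Step 2: n = 6
Step 3: Using the exclusive quartile method:
  Q1 = 4
  Q2 (median) = 6.5
  Q3 = 8.25
  IQR = Q3 - Q1 = 8.25 - 4 = 4.25
Step 4: Q3 = 8.25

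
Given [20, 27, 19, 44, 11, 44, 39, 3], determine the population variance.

207.1094

Step 1: Compute the mean: (20 + 27 + 19 + 44 + 11 + 44 + 39 + 3) / 8 = 25.875
Step 2: Compute squared deviations from the mean:
  (20 - 25.875)^2 = 34.5156
  (27 - 25.875)^2 = 1.2656
  (19 - 25.875)^2 = 47.2656
  (44 - 25.875)^2 = 328.5156
  (11 - 25.875)^2 = 221.2656
  (44 - 25.875)^2 = 328.5156
  (39 - 25.875)^2 = 172.2656
  (3 - 25.875)^2 = 523.2656
Step 3: Sum of squared deviations = 1656.875
Step 4: Population variance = 1656.875 / 8 = 207.1094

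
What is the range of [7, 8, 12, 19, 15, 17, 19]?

12

Step 1: Identify the maximum value: max = 19
Step 2: Identify the minimum value: min = 7
Step 3: Range = max - min = 19 - 7 = 12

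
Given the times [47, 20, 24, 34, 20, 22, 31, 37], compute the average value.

29.375

Step 1: Sum all values: 47 + 20 + 24 + 34 + 20 + 22 + 31 + 37 = 235
Step 2: Count the number of values: n = 8
Step 3: Mean = sum / n = 235 / 8 = 29.375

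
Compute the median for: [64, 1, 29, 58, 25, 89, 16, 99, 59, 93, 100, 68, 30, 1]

58.5

Step 1: Sort the data in ascending order: [1, 1, 16, 25, 29, 30, 58, 59, 64, 68, 89, 93, 99, 100]
Step 2: The number of values is n = 14.
Step 3: Since n is even, the median is the average of positions 7 and 8:
  Median = (58 + 59) / 2 = 58.5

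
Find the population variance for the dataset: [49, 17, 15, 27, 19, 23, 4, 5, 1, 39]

213.69

Step 1: Compute the mean: (49 + 17 + 15 + 27 + 19 + 23 + 4 + 5 + 1 + 39) / 10 = 19.9
Step 2: Compute squared deviations from the mean:
  (49 - 19.9)^2 = 846.81
  (17 - 19.9)^2 = 8.41
  (15 - 19.9)^2 = 24.01
  (27 - 19.9)^2 = 50.41
  (19 - 19.9)^2 = 0.81
  (23 - 19.9)^2 = 9.61
  (4 - 19.9)^2 = 252.81
  (5 - 19.9)^2 = 222.01
  (1 - 19.9)^2 = 357.21
  (39 - 19.9)^2 = 364.81
Step 3: Sum of squared deviations = 2136.9
Step 4: Population variance = 2136.9 / 10 = 213.69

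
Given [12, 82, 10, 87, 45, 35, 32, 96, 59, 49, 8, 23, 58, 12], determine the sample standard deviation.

29.8785

Step 1: Compute the mean: 43.4286
Step 2: Sum of squared deviations from the mean: 11605.4286
Step 3: Sample variance = 11605.4286 / 13 = 892.7253
Step 4: Standard deviation = sqrt(892.7253) = 29.8785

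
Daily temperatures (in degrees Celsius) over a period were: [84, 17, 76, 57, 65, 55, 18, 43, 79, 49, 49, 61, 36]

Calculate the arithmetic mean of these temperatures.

53

Step 1: Sum all values: 84 + 17 + 76 + 57 + 65 + 55 + 18 + 43 + 79 + 49 + 49 + 61 + 36 = 689
Step 2: Count the number of values: n = 13
Step 3: Mean = sum / n = 689 / 13 = 53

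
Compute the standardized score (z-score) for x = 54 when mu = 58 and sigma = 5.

-0.8

Step 1: Recall the z-score formula: z = (x - mu) / sigma
Step 2: Substitute values: z = (54 - 58) / 5
Step 3: z = -4 / 5 = -0.8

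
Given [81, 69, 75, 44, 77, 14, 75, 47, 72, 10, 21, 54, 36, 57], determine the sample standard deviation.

24.4239

Step 1: Compute the mean: 52.2857
Step 2: Sum of squared deviations from the mean: 7754.8571
Step 3: Sample variance = 7754.8571 / 13 = 596.5275
Step 4: Standard deviation = sqrt(596.5275) = 24.4239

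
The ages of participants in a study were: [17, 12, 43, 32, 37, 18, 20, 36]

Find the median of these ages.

26

Step 1: Sort the data in ascending order: [12, 17, 18, 20, 32, 36, 37, 43]
Step 2: The number of values is n = 8.
Step 3: Since n is even, the median is the average of positions 4 and 5:
  Median = (20 + 32) / 2 = 26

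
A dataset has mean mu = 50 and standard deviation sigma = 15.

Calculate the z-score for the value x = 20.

-2

Step 1: Recall the z-score formula: z = (x - mu) / sigma
Step 2: Substitute values: z = (20 - 50) / 15
Step 3: z = -30 / 15 = -2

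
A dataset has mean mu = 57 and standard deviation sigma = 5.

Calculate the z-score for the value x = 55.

-0.4

Step 1: Recall the z-score formula: z = (x - mu) / sigma
Step 2: Substitute values: z = (55 - 57) / 5
Step 3: z = -2 / 5 = -0.4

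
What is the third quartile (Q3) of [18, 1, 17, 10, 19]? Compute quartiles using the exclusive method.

18.5

Step 1: Sort the data: [1, 10, 17, 18, 19]
Step 2: n = 5
Step 3: Using the exclusive quartile method:
  Q1 = 5.5
  Q2 (median) = 17
  Q3 = 18.5
  IQR = Q3 - Q1 = 18.5 - 5.5 = 13
Step 4: Q3 = 18.5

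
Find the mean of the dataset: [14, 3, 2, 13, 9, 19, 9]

9.8571

Step 1: Sum all values: 14 + 3 + 2 + 13 + 9 + 19 + 9 = 69
Step 2: Count the number of values: n = 7
Step 3: Mean = sum / n = 69 / 7 = 9.8571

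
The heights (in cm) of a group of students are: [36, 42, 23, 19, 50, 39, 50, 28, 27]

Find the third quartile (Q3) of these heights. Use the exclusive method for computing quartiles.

46

Step 1: Sort the data: [19, 23, 27, 28, 36, 39, 42, 50, 50]
Step 2: n = 9
Step 3: Using the exclusive quartile method:
  Q1 = 25
  Q2 (median) = 36
  Q3 = 46
  IQR = Q3 - Q1 = 46 - 25 = 21
Step 4: Q3 = 46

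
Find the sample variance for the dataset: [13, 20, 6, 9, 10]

28.3

Step 1: Compute the mean: (13 + 20 + 6 + 9 + 10) / 5 = 11.6
Step 2: Compute squared deviations from the mean:
  (13 - 11.6)^2 = 1.96
  (20 - 11.6)^2 = 70.56
  (6 - 11.6)^2 = 31.36
  (9 - 11.6)^2 = 6.76
  (10 - 11.6)^2 = 2.56
Step 3: Sum of squared deviations = 113.2
Step 4: Sample variance = 113.2 / 4 = 28.3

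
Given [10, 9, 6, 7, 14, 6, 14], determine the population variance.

10.2449

Step 1: Compute the mean: (10 + 9 + 6 + 7 + 14 + 6 + 14) / 7 = 9.4286
Step 2: Compute squared deviations from the mean:
  (10 - 9.4286)^2 = 0.3265
  (9 - 9.4286)^2 = 0.1837
  (6 - 9.4286)^2 = 11.7551
  (7 - 9.4286)^2 = 5.898
  (14 - 9.4286)^2 = 20.898
  (6 - 9.4286)^2 = 11.7551
  (14 - 9.4286)^2 = 20.898
Step 3: Sum of squared deviations = 71.7143
Step 4: Population variance = 71.7143 / 7 = 10.2449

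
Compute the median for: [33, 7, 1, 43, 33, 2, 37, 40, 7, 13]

23

Step 1: Sort the data in ascending order: [1, 2, 7, 7, 13, 33, 33, 37, 40, 43]
Step 2: The number of values is n = 10.
Step 3: Since n is even, the median is the average of positions 5 and 6:
  Median = (13 + 33) / 2 = 23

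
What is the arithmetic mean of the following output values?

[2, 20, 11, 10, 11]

10.8

Step 1: Sum all values: 2 + 20 + 11 + 10 + 11 = 54
Step 2: Count the number of values: n = 5
Step 3: Mean = sum / n = 54 / 5 = 10.8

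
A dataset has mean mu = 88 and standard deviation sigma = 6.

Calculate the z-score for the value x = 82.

-1

Step 1: Recall the z-score formula: z = (x - mu) / sigma
Step 2: Substitute values: z = (82 - 88) / 6
Step 3: z = -6 / 6 = -1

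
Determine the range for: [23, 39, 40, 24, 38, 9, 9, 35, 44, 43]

35

Step 1: Identify the maximum value: max = 44
Step 2: Identify the minimum value: min = 9
Step 3: Range = max - min = 44 - 9 = 35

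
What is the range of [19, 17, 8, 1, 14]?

18

Step 1: Identify the maximum value: max = 19
Step 2: Identify the minimum value: min = 1
Step 3: Range = max - min = 19 - 1 = 18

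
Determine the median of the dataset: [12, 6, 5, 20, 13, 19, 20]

13

Step 1: Sort the data in ascending order: [5, 6, 12, 13, 19, 20, 20]
Step 2: The number of values is n = 7.
Step 3: Since n is odd, the median is the middle value at position 4: 13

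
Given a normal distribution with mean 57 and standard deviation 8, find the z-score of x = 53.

-0.5

Step 1: Recall the z-score formula: z = (x - mu) / sigma
Step 2: Substitute values: z = (53 - 57) / 8
Step 3: z = -4 / 8 = -0.5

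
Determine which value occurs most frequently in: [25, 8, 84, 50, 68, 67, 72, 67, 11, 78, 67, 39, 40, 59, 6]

67

Step 1: Count the frequency of each value:
  6: appears 1 time(s)
  8: appears 1 time(s)
  11: appears 1 time(s)
  25: appears 1 time(s)
  39: appears 1 time(s)
  40: appears 1 time(s)
  50: appears 1 time(s)
  59: appears 1 time(s)
  67: appears 3 time(s)
  68: appears 1 time(s)
  72: appears 1 time(s)
  78: appears 1 time(s)
  84: appears 1 time(s)
Step 2: The value 67 appears most frequently (3 times).
Step 3: Mode = 67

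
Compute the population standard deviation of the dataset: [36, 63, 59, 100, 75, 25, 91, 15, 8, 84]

31.1583

Step 1: Compute the mean: 55.6
Step 2: Sum of squared deviations from the mean: 9708.4
Step 3: Population variance = 9708.4 / 10 = 970.84
Step 4: Standard deviation = sqrt(970.84) = 31.1583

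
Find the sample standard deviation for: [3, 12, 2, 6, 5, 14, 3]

4.7208

Step 1: Compute the mean: 6.4286
Step 2: Sum of squared deviations from the mean: 133.7143
Step 3: Sample variance = 133.7143 / 6 = 22.2857
Step 4: Standard deviation = sqrt(22.2857) = 4.7208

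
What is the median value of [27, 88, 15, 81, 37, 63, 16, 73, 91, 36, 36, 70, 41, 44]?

42.5

Step 1: Sort the data in ascending order: [15, 16, 27, 36, 36, 37, 41, 44, 63, 70, 73, 81, 88, 91]
Step 2: The number of values is n = 14.
Step 3: Since n is even, the median is the average of positions 7 and 8:
  Median = (41 + 44) / 2 = 42.5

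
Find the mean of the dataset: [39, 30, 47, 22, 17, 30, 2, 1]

23.5

Step 1: Sum all values: 39 + 30 + 47 + 22 + 17 + 30 + 2 + 1 = 188
Step 2: Count the number of values: n = 8
Step 3: Mean = sum / n = 188 / 8 = 23.5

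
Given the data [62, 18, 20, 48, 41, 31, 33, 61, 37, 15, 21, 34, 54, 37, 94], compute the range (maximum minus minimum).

79

Step 1: Identify the maximum value: max = 94
Step 2: Identify the minimum value: min = 15
Step 3: Range = max - min = 94 - 15 = 79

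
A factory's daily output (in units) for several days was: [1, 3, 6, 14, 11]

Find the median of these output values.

6

Step 1: Sort the data in ascending order: [1, 3, 6, 11, 14]
Step 2: The number of values is n = 5.
Step 3: Since n is odd, the median is the middle value at position 3: 6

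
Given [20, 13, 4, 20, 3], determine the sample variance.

68.5

Step 1: Compute the mean: (20 + 13 + 4 + 20 + 3) / 5 = 12
Step 2: Compute squared deviations from the mean:
  (20 - 12)^2 = 64
  (13 - 12)^2 = 1
  (4 - 12)^2 = 64
  (20 - 12)^2 = 64
  (3 - 12)^2 = 81
Step 3: Sum of squared deviations = 274
Step 4: Sample variance = 274 / 4 = 68.5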